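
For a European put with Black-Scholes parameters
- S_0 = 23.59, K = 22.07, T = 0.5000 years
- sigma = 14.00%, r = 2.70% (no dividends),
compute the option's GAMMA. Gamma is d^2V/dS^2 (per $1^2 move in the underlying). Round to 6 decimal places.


Answer: Gamma = 0.118158

Derivation:
d1 = 0.8586667673; d2 = 0.7596718179
phi(d1) = 0.2759342016; exp(-qT) = 1.0000000000; exp(-rT) = 0.9865907163
Gamma = exp(-qT) * phi(d1) / (S * sigma * sqrt(T)) = 1.0000000000 * 0.2759342016 / (23.5900 * 0.1400 * 0.7071067812) = 0.118158


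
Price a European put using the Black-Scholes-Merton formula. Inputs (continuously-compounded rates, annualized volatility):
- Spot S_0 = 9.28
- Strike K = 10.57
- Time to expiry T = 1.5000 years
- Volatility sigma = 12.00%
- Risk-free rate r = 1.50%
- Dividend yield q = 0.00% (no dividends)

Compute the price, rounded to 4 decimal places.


Answer: Price = 1.2491

Derivation:
d1 = (ln(S/K) + (r - q + 0.5*sigma^2) * T) / (sigma * sqrt(T)) = -0.65903694
d2 = d1 - sigma * sqrt(T) = -0.80600632
exp(-rT) = 0.97775124; exp(-qT) = 1.00000000
P = K * exp(-rT) * N(-d2) - S_0 * exp(-qT) * N(-d1)
N(-d1) = 0.74506398; N(-d2) = 0.78988040
P = 10.5700 * 0.97775124 * 0.78988040 - 9.2800 * 1.00000000 * 0.74506398 = 1.2491


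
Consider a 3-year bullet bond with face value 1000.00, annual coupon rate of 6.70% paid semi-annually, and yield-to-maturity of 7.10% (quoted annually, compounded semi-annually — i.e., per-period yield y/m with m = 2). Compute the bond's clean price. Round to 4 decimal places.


Coupon per period c = face * coupon_rate / m = 33.500000
Periods per year m = 2; per-period yield y/m = 0.035500
Number of cashflows N = 6
Cashflows (t years, CF_t, discount factor 1/(1+y/m)^(m*t), PV):
  t = 0.5000: CF_t = 33.500000, DF = 0.965717, PV = 32.351521
  t = 1.0000: CF_t = 33.500000, DF = 0.932609, PV = 31.242415
  t = 1.5000: CF_t = 33.500000, DF = 0.900637, PV = 30.171333
  t = 2.0000: CF_t = 33.500000, DF = 0.869760, PV = 29.136970
  t = 2.5000: CF_t = 33.500000, DF = 0.839942, PV = 28.138069
  t = 3.0000: CF_t = 1033.500000, DF = 0.811147, PV = 838.320066
Price P = sum_t PV_t = 989.360375

Answer: Price = 989.3604


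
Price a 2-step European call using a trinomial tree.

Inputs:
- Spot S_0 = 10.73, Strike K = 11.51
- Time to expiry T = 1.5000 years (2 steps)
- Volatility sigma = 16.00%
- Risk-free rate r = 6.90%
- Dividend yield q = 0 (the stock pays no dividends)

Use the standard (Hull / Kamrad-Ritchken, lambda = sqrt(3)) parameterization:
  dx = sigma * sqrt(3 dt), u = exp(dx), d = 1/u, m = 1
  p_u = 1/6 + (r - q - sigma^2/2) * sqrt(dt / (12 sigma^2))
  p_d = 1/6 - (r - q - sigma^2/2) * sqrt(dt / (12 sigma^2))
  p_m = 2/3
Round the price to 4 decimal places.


dt = T/N = 0.750000; dx = sigma*sqrt(3*dt) = 0.240000
u = exp(dx) = 1.271249; d = 1/u = 0.786628
p_u = 0.254479, p_m = 0.666667, p_d = 0.078854
Discount per step: exp(-r*dt) = 0.949566
Stock lattice S(k, j) with j the centered position index:
  k=0: S(0,+0) = 10.7300
  k=1: S(1,-1) = 8.4405; S(1,+0) = 10.7300; S(1,+1) = 13.6405
  k=2: S(2,-2) = 6.6395; S(2,-1) = 8.4405; S(2,+0) = 10.7300; S(2,+1) = 13.6405; S(2,+2) = 17.3405
Terminal payoffs V(N, j) = max(S_T - K, 0):
  V(2,-2) = 0.000000; V(2,-1) = 0.000000; V(2,+0) = 0.000000; V(2,+1) = 2.130503; V(2,+2) = 5.830478
Backward induction: V(k, j) = exp(-r*dt) * [p_u * V(k+1, j+1) + p_m * V(k+1, j) + p_d * V(k+1, j-1)]
  V(1,-1) = exp(-r*dt) * [p_u*0.000000 + p_m*0.000000 + p_d*0.000000] = 0.000000
  V(1,+0) = exp(-r*dt) * [p_u*2.130503 + p_m*0.000000 + p_d*0.000000] = 0.514825
  V(1,+1) = exp(-r*dt) * [p_u*5.830478 + p_m*2.130503 + p_d*0.000000] = 2.757608
  V(0,+0) = exp(-r*dt) * [p_u*2.757608 + p_m*0.514825 + p_d*0.000000] = 0.992269

Answer: Price = V(0,0) = 0.9923


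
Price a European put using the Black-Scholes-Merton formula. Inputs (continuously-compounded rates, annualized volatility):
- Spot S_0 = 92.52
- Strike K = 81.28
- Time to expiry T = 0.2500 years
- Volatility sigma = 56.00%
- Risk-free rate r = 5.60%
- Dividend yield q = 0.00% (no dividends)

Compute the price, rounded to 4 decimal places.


Answer: Price = 4.6528

Derivation:
d1 = (ln(S/K) + (r - q + 0.5*sigma^2) * T) / (sigma * sqrt(T)) = 0.65258876
d2 = d1 - sigma * sqrt(T) = 0.37258876
exp(-rT) = 0.98609754; exp(-qT) = 1.00000000
P = K * exp(-rT) * N(-d2) - S_0 * exp(-qT) * N(-d1)
N(-d1) = 0.25701072; N(-d2) = 0.35472727
P = 81.2800 * 0.98609754 * 0.35472727 - 92.5200 * 1.00000000 * 0.25701072 = 4.6528


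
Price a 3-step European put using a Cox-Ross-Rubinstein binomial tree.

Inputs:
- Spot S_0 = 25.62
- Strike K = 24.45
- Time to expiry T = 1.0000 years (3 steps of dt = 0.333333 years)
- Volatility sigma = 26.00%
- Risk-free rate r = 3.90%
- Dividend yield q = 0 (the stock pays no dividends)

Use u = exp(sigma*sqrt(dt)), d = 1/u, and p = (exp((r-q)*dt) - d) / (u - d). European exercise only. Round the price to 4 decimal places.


Answer: Price = V(0,0) = 1.7971

Derivation:
dt = T/N = 0.333333
u = exp(sigma*sqrt(dt)) = 1.161963; d = 1/u = 0.860612
p = (exp((r-q)*dt) - d) / (u - d) = 0.505963
Discount per step: exp(-r*dt) = 0.987084
Stock lattice S(k, i) with i counting down-moves:
  k=0: S(0,0) = 25.6200
  k=1: S(1,0) = 29.7695; S(1,1) = 22.0489
  k=2: S(2,0) = 34.5911; S(2,1) = 25.6200; S(2,2) = 18.9755
  k=3: S(3,0) = 40.1935; S(3,1) = 29.7695; S(3,2) = 22.0489; S(3,3) = 16.3306
Terminal payoffs V(N, i) = max(K - S_T, 0):
  V(3,0) = 0.000000; V(3,1) = 0.000000; V(3,2) = 2.401111; V(3,3) = 8.119409
Backward induction: V(k, i) = exp(-r*dt) * [p * V(k+1, i) + (1-p) * V(k+1, i+1)].
  V(2,0) = exp(-r*dt) * [p*0.000000 + (1-p)*0.000000] = 0.000000
  V(2,1) = exp(-r*dt) * [p*0.000000 + (1-p)*2.401111] = 1.170916
  V(2,2) = exp(-r*dt) * [p*2.401111 + (1-p)*8.119409] = 5.158660
  V(1,0) = exp(-r*dt) * [p*0.000000 + (1-p)*1.170916] = 0.571004
  V(1,1) = exp(-r*dt) * [p*1.170916 + (1-p)*5.158660] = 3.100439
  V(0,0) = exp(-r*dt) * [p*0.571004 + (1-p)*3.100439] = 1.797123


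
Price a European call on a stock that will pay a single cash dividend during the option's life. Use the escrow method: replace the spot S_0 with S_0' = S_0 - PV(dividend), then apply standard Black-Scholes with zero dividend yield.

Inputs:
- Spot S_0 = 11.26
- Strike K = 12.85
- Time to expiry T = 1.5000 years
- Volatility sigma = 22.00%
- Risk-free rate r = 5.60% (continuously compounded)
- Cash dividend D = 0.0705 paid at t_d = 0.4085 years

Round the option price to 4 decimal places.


PV(D) = D * exp(-r * t_d) = 0.0705 * 0.97738367 = 0.06890555
S_0' = S_0 - PV(D) = 11.2600 - 0.06890555 = 11.19109445
d1 = (ln(S_0'/K) + (r + sigma^2/2)*T) / (sigma*sqrt(T)) = -0.06652772
d2 = d1 - sigma*sqrt(T) = -0.33597160
exp(-rT) = 0.91943126
N(d1) = 0.47347884; N(d2) = 0.36844614
C = S_0' * N(d1) - K * exp(-rT) * N(d2) = 11.19109445 * 0.47347884 - 12.8500 * 0.91943126 * 0.36844614 = 0.9457

Answer: Price = 0.9457


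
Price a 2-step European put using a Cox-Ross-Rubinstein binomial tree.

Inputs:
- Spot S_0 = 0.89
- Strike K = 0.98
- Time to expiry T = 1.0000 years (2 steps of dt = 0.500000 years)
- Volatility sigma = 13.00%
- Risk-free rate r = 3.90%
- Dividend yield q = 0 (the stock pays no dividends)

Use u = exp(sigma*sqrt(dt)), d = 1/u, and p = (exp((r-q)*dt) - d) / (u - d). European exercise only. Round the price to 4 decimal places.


Answer: Price = V(0,0) = 0.0819

Derivation:
dt = T/N = 0.500000
u = exp(sigma*sqrt(dt)) = 1.096281; d = 1/u = 0.912175
p = (exp((r-q)*dt) - d) / (u - d) = 0.583991
Discount per step: exp(-r*dt) = 0.980689
Stock lattice S(k, i) with i counting down-moves:
  k=0: S(0,0) = 0.8900
  k=1: S(1,0) = 0.9757; S(1,1) = 0.8118
  k=2: S(2,0) = 1.0696; S(2,1) = 0.8900; S(2,2) = 0.7405
Terminal payoffs V(N, i) = max(K - S_T, 0):
  V(2,0) = 0.000000; V(2,1) = 0.090000; V(2,2) = 0.239464
Backward induction: V(k, i) = exp(-r*dt) * [p * V(k+1, i) + (1-p) * V(k+1, i+1)].
  V(1,0) = exp(-r*dt) * [p*0.000000 + (1-p)*0.090000] = 0.036718
  V(1,1) = exp(-r*dt) * [p*0.090000 + (1-p)*0.239464] = 0.149240
  V(0,0) = exp(-r*dt) * [p*0.036718 + (1-p)*0.149240] = 0.081915


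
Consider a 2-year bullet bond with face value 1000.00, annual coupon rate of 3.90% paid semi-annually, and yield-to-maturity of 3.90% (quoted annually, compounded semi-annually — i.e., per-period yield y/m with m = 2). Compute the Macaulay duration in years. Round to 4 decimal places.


Coupon per period c = face * coupon_rate / m = 19.500000
Periods per year m = 2; per-period yield y/m = 0.019500
Number of cashflows N = 4
Cashflows (t years, CF_t, discount factor 1/(1+y/m)^(m*t), PV):
  t = 0.5000: CF_t = 19.500000, DF = 0.980873, PV = 19.127023
  t = 1.0000: CF_t = 19.500000, DF = 0.962112, PV = 18.761180
  t = 1.5000: CF_t = 19.500000, DF = 0.943709, PV = 18.402335
  t = 2.0000: CF_t = 1019.500000, DF = 0.925659, PV = 943.709462
Price P = sum_t PV_t = 1000.000000
Macaulay numerator sum_t t * PV_t:
  t * PV_t at t = 0.5000: 9.563512
  t * PV_t at t = 1.0000: 18.761180
  t * PV_t at t = 1.5000: 27.603502
  t * PV_t at t = 2.0000: 1887.418925
Macaulay duration D = (sum_t t * PV_t) / P = 1943.347118 / 1000.000000 = 1.943347

Answer: Macaulay duration = 1.9433 years


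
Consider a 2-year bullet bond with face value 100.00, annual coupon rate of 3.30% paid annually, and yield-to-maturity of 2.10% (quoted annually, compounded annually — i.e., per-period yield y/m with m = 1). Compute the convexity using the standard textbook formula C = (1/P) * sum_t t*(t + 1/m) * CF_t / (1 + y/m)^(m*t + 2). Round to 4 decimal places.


Coupon per period c = face * coupon_rate / m = 3.300000
Periods per year m = 1; per-period yield y/m = 0.021000
Number of cashflows N = 2
Cashflows (t years, CF_t, discount factor 1/(1+y/m)^(m*t), PV):
  t = 1.0000: CF_t = 3.300000, DF = 0.979432, PV = 3.232125
  t = 2.0000: CF_t = 103.300000, DF = 0.959287, PV = 99.094337
Price P = sum_t PV_t = 102.326463
Convexity numerator sum_t t*(t + 1/m) * CF_t / (1+y/m)^(m*t + 2):
  t = 1.0000: term = 6.201071
  t = 2.0000: term = 570.359400
Convexity = (1/P) * sum = 576.560471 / 102.326463 = 5.634520

Answer: Convexity = 5.6345


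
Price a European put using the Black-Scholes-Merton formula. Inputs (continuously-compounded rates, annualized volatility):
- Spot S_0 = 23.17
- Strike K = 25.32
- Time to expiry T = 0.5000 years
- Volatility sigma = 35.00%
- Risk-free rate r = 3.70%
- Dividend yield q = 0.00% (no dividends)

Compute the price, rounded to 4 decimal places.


Answer: Price = 3.3018

Derivation:
d1 = (ln(S/K) + (r - q + 0.5*sigma^2) * T) / (sigma * sqrt(T)) = -0.16005366
d2 = d1 - sigma * sqrt(T) = -0.40754103
exp(-rT) = 0.98167007; exp(-qT) = 1.00000000
P = K * exp(-rT) * N(-d2) - S_0 * exp(-qT) * N(-d1)
N(-d1) = 0.56358060; N(-d2) = 0.65819467
P = 25.3200 * 0.98167007 * 0.65819467 - 23.1700 * 1.00000000 * 0.56358060 = 3.3018


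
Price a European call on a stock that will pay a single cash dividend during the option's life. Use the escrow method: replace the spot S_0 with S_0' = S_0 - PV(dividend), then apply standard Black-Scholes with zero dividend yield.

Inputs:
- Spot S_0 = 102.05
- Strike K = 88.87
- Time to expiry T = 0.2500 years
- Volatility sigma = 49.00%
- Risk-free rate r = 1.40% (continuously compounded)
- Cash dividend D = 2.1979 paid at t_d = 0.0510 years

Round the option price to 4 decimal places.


Answer: Price = 15.9057

Derivation:
PV(D) = D * exp(-r * t_d) = 2.1979 * 0.99928625 = 2.19633126
S_0' = S_0 - PV(D) = 102.0500 - 2.19633126 = 99.85366874
d1 = (ln(S_0'/K) + (r + sigma^2/2)*T) / (sigma*sqrt(T)) = 0.61242316
d2 = d1 - sigma*sqrt(T) = 0.36742316
exp(-rT) = 0.99650612
N(d1) = 0.72987109; N(d2) = 0.64334830
C = S_0' * N(d1) - K * exp(-rT) * N(d2) = 99.85366874 * 0.72987109 - 88.8700 * 0.99650612 * 0.64334830 = 15.9057


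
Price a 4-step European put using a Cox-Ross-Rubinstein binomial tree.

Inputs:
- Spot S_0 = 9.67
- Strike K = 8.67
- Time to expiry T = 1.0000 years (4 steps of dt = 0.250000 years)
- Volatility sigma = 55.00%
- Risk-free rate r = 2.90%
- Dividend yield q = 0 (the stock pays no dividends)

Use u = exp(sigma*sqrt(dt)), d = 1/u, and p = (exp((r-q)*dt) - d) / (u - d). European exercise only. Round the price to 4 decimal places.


Answer: Price = V(0,0) = 1.4177

Derivation:
dt = T/N = 0.250000
u = exp(sigma*sqrt(dt)) = 1.316531; d = 1/u = 0.759572
p = (exp((r-q)*dt) - d) / (u - d) = 0.444744
Discount per step: exp(-r*dt) = 0.992776
Stock lattice S(k, i) with i counting down-moves:
  k=0: S(0,0) = 9.6700
  k=1: S(1,0) = 12.7309; S(1,1) = 7.3451
  k=2: S(2,0) = 16.7606; S(2,1) = 9.6700; S(2,2) = 5.5791
  k=3: S(3,0) = 22.0658; S(3,1) = 12.7309; S(3,2) = 7.3451; S(3,3) = 4.2377
  k=4: S(4,0) = 29.0503; S(4,1) = 16.7606; S(4,2) = 9.6700; S(4,3) = 5.5791; S(4,4) = 3.2189
Terminal payoffs V(N, i) = max(K - S_T, 0):
  V(4,0) = 0.000000; V(4,1) = 0.000000; V(4,2) = 0.000000; V(4,3) = 3.090895; V(4,4) = 5.451137
Backward induction: V(k, i) = exp(-r*dt) * [p * V(k+1, i) + (1-p) * V(k+1, i+1)].
  V(3,0) = exp(-r*dt) * [p*0.000000 + (1-p)*0.000000] = 0.000000
  V(3,1) = exp(-r*dt) * [p*0.000000 + (1-p)*0.000000] = 0.000000
  V(3,2) = exp(-r*dt) * [p*0.000000 + (1-p)*3.090895] = 1.703839
  V(3,3) = exp(-r*dt) * [p*3.090895 + (1-p)*5.451137] = 4.369637
  V(2,0) = exp(-r*dt) * [p*0.000000 + (1-p)*0.000000] = 0.000000
  V(2,1) = exp(-r*dt) * [p*0.000000 + (1-p)*1.703839] = 0.939232
  V(2,2) = exp(-r*dt) * [p*1.703839 + (1-p)*4.369637] = 3.161038
  V(1,0) = exp(-r*dt) * [p*0.000000 + (1-p)*0.939232] = 0.517746
  V(1,1) = exp(-r*dt) * [p*0.939232 + (1-p)*3.161038] = 2.157205
  V(0,0) = exp(-r*dt) * [p*0.517746 + (1-p)*2.157205] = 1.417749


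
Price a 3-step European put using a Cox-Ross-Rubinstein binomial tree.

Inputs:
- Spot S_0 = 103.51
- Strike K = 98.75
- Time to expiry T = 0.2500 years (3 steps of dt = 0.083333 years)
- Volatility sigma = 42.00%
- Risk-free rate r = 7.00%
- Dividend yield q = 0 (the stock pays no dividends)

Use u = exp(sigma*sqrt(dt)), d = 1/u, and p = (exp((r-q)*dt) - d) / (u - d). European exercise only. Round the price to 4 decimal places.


dt = T/N = 0.083333
u = exp(sigma*sqrt(dt)) = 1.128900; d = 1/u = 0.885818
p = (exp((r-q)*dt) - d) / (u - d) = 0.493794
Discount per step: exp(-r*dt) = 0.994184
Stock lattice S(k, i) with i counting down-moves:
  k=0: S(0,0) = 103.5100
  k=1: S(1,0) = 116.8524; S(1,1) = 91.6910
  k=2: S(2,0) = 131.9147; S(2,1) = 103.5100; S(2,2) = 81.2216
  k=3: S(3,0) = 148.9185; S(3,1) = 116.8524; S(3,2) = 91.6910; S(3,3) = 71.9476
Terminal payoffs V(N, i) = max(K - S_T, 0):
  V(3,0) = 0.000000; V(3,1) = 0.000000; V(3,2) = 7.058960; V(3,3) = 26.802437
Backward induction: V(k, i) = exp(-r*dt) * [p * V(k+1, i) + (1-p) * V(k+1, i+1)].
  V(2,0) = exp(-r*dt) * [p*0.000000 + (1-p)*0.000000] = 0.000000
  V(2,1) = exp(-r*dt) * [p*0.000000 + (1-p)*7.058960] = 3.552506
  V(2,2) = exp(-r*dt) * [p*7.058960 + (1-p)*26.802437] = 16.954044
  V(1,0) = exp(-r*dt) * [p*0.000000 + (1-p)*3.552506] = 1.787841
  V(1,1) = exp(-r*dt) * [p*3.552506 + (1-p)*16.954044] = 10.276328
  V(0,0) = exp(-r*dt) * [p*1.787841 + (1-p)*10.276328] = 6.049375

Answer: Price = V(0,0) = 6.0494


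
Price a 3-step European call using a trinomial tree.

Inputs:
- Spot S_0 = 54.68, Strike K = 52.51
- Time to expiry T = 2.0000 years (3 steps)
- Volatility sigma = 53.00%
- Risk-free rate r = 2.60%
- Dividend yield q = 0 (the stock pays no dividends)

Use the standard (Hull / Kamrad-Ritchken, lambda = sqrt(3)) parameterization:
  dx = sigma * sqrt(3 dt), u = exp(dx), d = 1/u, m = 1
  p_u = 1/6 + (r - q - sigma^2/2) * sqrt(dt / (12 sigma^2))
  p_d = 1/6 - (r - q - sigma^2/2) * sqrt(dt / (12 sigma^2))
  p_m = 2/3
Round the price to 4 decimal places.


Answer: Price = V(0,0) = 16.1824

Derivation:
dt = T/N = 0.666667; dx = sigma*sqrt(3*dt) = 0.749533
u = exp(dx) = 2.116012; d = 1/u = 0.472587
p_u = 0.115768, p_m = 0.666667, p_d = 0.217565
Discount per step: exp(-r*dt) = 0.982816
Stock lattice S(k, j) with j the centered position index:
  k=0: S(0,+0) = 54.6800
  k=1: S(1,-1) = 25.8411; S(1,+0) = 54.6800; S(1,+1) = 115.7035
  k=2: S(2,-2) = 12.2122; S(2,-1) = 25.8411; S(2,+0) = 54.6800; S(2,+1) = 115.7035; S(2,+2) = 244.8301
  k=3: S(3,-3) = 5.7713; S(3,-2) = 12.2122; S(3,-1) = 25.8411; S(3,+0) = 54.6800; S(3,+1) = 115.7035; S(3,+2) = 244.8301; S(3,+3) = 518.0634
Terminal payoffs V(N, j) = max(S_T - K, 0):
  V(3,-3) = 0.000000; V(3,-2) = 0.000000; V(3,-1) = 0.000000; V(3,+0) = 2.170000; V(3,+1) = 63.193537; V(3,+2) = 192.320072; V(3,+3) = 465.553373
Backward induction: V(k, j) = exp(-r*dt) * [p_u * V(k+1, j+1) + p_m * V(k+1, j) + p_d * V(k+1, j-1)]
  V(2,-2) = exp(-r*dt) * [p_u*0.000000 + p_m*0.000000 + p_d*0.000000] = 0.000000
  V(2,-1) = exp(-r*dt) * [p_u*2.170000 + p_m*0.000000 + p_d*0.000000] = 0.246900
  V(2,+0) = exp(-r*dt) * [p_u*63.193537 + p_m*2.170000 + p_d*0.000000] = 8.611902
  V(2,+1) = exp(-r*dt) * [p_u*192.320072 + p_m*63.193537 + p_d*2.170000] = 63.751061
  V(2,+2) = exp(-r*dt) * [p_u*465.553373 + p_m*192.320072 + p_d*63.193537] = 192.492790
  V(1,-1) = exp(-r*dt) * [p_u*8.611902 + p_m*0.246900 + p_d*0.000000] = 1.141625
  V(1,+0) = exp(-r*dt) * [p_u*63.751061 + p_m*8.611902 + p_d*0.246900] = 12.948933
  V(1,+1) = exp(-r*dt) * [p_u*192.492790 + p_m*63.751061 + p_d*8.611902] = 65.513458
  V(0,+0) = exp(-r*dt) * [p_u*65.513458 + p_m*12.948933 + p_d*1.141625] = 16.182442


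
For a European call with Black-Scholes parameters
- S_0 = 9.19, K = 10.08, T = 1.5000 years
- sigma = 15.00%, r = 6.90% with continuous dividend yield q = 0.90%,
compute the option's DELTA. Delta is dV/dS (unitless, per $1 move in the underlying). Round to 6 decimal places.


Answer: Delta = 0.524196

Derivation:
d1 = 0.0785887416; d2 = -0.1051229892
phi(d1) = 0.3977122089; exp(-qT) = 0.9865907163; exp(-rT) = 0.9016760227
N(d1) = 0.5313201286
Delta = exp(-qT) * N(d1) = 0.9865907163 * 0.5313201286 = 0.524196


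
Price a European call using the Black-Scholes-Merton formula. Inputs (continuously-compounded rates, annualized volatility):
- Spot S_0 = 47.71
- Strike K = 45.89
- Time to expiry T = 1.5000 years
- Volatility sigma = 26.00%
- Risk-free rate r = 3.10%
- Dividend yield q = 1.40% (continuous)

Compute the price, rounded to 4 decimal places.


d1 = (ln(S/K) + (r - q + 0.5*sigma^2) * T) / (sigma * sqrt(T)) = 0.36143726
d2 = d1 - sigma * sqrt(T) = 0.04300359
exp(-rT) = 0.95456456; exp(-qT) = 0.97921896
C = S_0 * exp(-qT) * N(d1) - K * exp(-rT) * N(d2)
N(d1) = 0.64111370; N(d2) = 0.51715066
C = 47.7100 * 0.97921896 * 0.64111370 - 45.8900 * 0.95456456 * 0.51715066 = 7.2981

Answer: Price = 7.2981


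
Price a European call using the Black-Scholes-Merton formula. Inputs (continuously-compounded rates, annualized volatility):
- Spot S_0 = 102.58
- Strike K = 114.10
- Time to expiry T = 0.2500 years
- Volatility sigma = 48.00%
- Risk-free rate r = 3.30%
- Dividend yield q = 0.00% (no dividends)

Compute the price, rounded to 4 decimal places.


d1 = (ln(S/K) + (r - q + 0.5*sigma^2) * T) / (sigma * sqrt(T)) = -0.28909281
d2 = d1 - sigma * sqrt(T) = -0.52909281
exp(-rT) = 0.99178394; exp(-qT) = 1.00000000
C = S_0 * exp(-qT) * N(d1) - K * exp(-rT) * N(d2)
N(d1) = 0.38625518; N(d2) = 0.29837053
C = 102.5800 * 1.00000000 * 0.38625518 - 114.1000 * 0.99178394 * 0.29837053 = 5.8577

Answer: Price = 5.8577


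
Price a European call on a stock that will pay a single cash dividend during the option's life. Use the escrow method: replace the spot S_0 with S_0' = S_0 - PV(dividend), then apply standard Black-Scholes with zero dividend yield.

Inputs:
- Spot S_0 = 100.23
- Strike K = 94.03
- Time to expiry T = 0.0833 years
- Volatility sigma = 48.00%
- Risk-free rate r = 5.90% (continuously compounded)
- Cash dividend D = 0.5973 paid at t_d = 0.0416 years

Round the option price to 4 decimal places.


PV(D) = D * exp(-r * t_d) = 0.5973 * 0.99754861 = 0.59583578
S_0' = S_0 - PV(D) = 100.2300 - 0.59583578 = 99.63416422
d1 = (ln(S_0'/K) + (r + sigma^2/2)*T) / (sigma*sqrt(T)) = 0.52262168
d2 = d1 - sigma*sqrt(T) = 0.38408533
exp(-rT) = 0.99509736
N(d1) = 0.69938123; N(d2) = 0.64954240
C = S_0' * N(d1) - K * exp(-rT) * N(d2) = 99.63416422 * 0.69938123 - 94.0300 * 0.99509736 * 0.64954240 = 8.9052

Answer: Price = 8.9052


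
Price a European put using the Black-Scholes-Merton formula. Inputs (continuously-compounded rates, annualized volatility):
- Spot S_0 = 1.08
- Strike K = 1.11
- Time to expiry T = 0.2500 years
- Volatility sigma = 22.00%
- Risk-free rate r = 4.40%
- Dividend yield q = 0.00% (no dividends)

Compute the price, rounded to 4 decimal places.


d1 = (ln(S/K) + (r - q + 0.5*sigma^2) * T) / (sigma * sqrt(T)) = -0.09408158
d2 = d1 - sigma * sqrt(T) = -0.20408158
exp(-rT) = 0.98906028; exp(-qT) = 1.00000000
P = K * exp(-rT) * N(-d2) - S_0 * exp(-qT) * N(-d1)
N(-d1) = 0.53747783; N(-d2) = 0.58085513
P = 1.1100 * 0.98906028 * 0.58085513 - 1.0800 * 1.00000000 * 0.53747783 = 0.0572

Answer: Price = 0.0572


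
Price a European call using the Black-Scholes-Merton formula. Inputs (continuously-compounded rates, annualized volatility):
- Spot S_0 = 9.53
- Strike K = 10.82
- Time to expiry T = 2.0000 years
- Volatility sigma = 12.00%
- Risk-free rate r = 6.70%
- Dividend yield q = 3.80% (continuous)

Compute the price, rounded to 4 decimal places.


d1 = (ln(S/K) + (r - q + 0.5*sigma^2) * T) / (sigma * sqrt(T)) = -0.32144812
d2 = d1 - sigma * sqrt(T) = -0.49115375
exp(-rT) = 0.87459006; exp(-qT) = 0.92681621
C = S_0 * exp(-qT) * N(d1) - K * exp(-rT) * N(d2)
N(d1) = 0.37393541; N(d2) = 0.31165885
C = 9.5300 * 0.92681621 * 0.37393541 - 10.8200 * 0.87459006 * 0.31165885 = 0.3536

Answer: Price = 0.3536


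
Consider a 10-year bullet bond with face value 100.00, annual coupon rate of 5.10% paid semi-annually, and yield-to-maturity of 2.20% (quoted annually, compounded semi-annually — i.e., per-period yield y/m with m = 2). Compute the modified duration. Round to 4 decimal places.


Answer: Modified duration = 8.1262

Derivation:
Coupon per period c = face * coupon_rate / m = 2.550000
Periods per year m = 2; per-period yield y/m = 0.011000
Number of cashflows N = 20
Cashflows (t years, CF_t, discount factor 1/(1+y/m)^(m*t), PV):
  t = 0.5000: CF_t = 2.550000, DF = 0.989120, PV = 2.522255
  t = 1.0000: CF_t = 2.550000, DF = 0.978358, PV = 2.494812
  t = 1.5000: CF_t = 2.550000, DF = 0.967713, PV = 2.467668
  t = 2.0000: CF_t = 2.550000, DF = 0.957184, PV = 2.440819
  t = 2.5000: CF_t = 2.550000, DF = 0.946769, PV = 2.414262
  t = 3.0000: CF_t = 2.550000, DF = 0.936468, PV = 2.387994
  t = 3.5000: CF_t = 2.550000, DF = 0.926279, PV = 2.362012
  t = 4.0000: CF_t = 2.550000, DF = 0.916201, PV = 2.336313
  t = 4.5000: CF_t = 2.550000, DF = 0.906232, PV = 2.310893
  t = 5.0000: CF_t = 2.550000, DF = 0.896372, PV = 2.285749
  t = 5.5000: CF_t = 2.550000, DF = 0.886620, PV = 2.260880
  t = 6.0000: CF_t = 2.550000, DF = 0.876973, PV = 2.236281
  t = 6.5000: CF_t = 2.550000, DF = 0.867431, PV = 2.211949
  t = 7.0000: CF_t = 2.550000, DF = 0.857993, PV = 2.187883
  t = 7.5000: CF_t = 2.550000, DF = 0.848658, PV = 2.164078
  t = 8.0000: CF_t = 2.550000, DF = 0.839424, PV = 2.140532
  t = 8.5000: CF_t = 2.550000, DF = 0.830291, PV = 2.117242
  t = 9.0000: CF_t = 2.550000, DF = 0.821257, PV = 2.094206
  t = 9.5000: CF_t = 2.550000, DF = 0.812322, PV = 2.071420
  t = 10.0000: CF_t = 102.550000, DF = 0.803483, PV = 82.397219
Price P = sum_t PV_t = 125.904466
First compute Macaulay numerator sum_t t * PV_t:
  t * PV_t at t = 0.5000: 1.261128
  t * PV_t at t = 1.0000: 2.494812
  t * PV_t at t = 1.5000: 3.701502
  t * PV_t at t = 2.0000: 4.881638
  t * PV_t at t = 2.5000: 6.035655
  t * PV_t at t = 3.0000: 7.163982
  t * PV_t at t = 3.5000: 8.267042
  t * PV_t at t = 4.0000: 9.345250
  t * PV_t at t = 4.5000: 10.399017
  t * PV_t at t = 5.0000: 11.428747
  t * PV_t at t = 5.5000: 12.434839
  t * PV_t at t = 6.0000: 13.417684
  t * PV_t at t = 6.5000: 14.377670
  t * PV_t at t = 7.0000: 15.315178
  t * PV_t at t = 7.5000: 16.230583
  t * PV_t at t = 8.0000: 17.124255
  t * PV_t at t = 8.5000: 17.996558
  t * PV_t at t = 9.0000: 18.847853
  t * PV_t at t = 9.5000: 19.678493
  t * PV_t at t = 10.0000: 823.972188
Macaulay duration D = 1034.374073 / 125.904466 = 8.215547
Modified duration = D / (1 + y/m) = 8.215547 / (1 + 0.011000) = 8.126159


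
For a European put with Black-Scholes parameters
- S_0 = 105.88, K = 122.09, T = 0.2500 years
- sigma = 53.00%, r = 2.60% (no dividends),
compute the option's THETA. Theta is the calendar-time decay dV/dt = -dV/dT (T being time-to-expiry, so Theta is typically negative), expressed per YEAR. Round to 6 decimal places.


d1 = -0.3805267937; d2 = -0.6455267937
phi(d1) = 0.3710795371; exp(-qT) = 1.0000000000; exp(-rT) = 0.9935210793
Theta = -S*exp(-qT)*phi(d1)*sigma/(2*sqrt(T)) + r*K*exp(-rT)*N(-d2) - q*S*exp(-qT)*N(-d1)
N(-d1) = 0.6482227944; N(-d2) = 0.7407070697; sqrt(T) = 0.5000000000
Term 1 = -105.8800 * 1.0000000000 * 0.3710795371 * 0.5300 / (2 * 0.5000000000) = -20.8236477357
Term 2 = 0.0260 * 122.0900 * 0.9935210793 * 0.7407070697 = 2.3360224779
Term 3 = 0 (no dividend yield, q = 0)
Theta = -20.8236477357 + (2.3360224779) + (0.0000000000) = -18.487625

Answer: Theta = -18.487625


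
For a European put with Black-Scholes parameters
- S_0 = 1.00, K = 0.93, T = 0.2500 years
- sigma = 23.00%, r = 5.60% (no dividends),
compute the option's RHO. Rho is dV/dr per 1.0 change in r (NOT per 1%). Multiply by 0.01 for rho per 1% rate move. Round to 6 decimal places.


Answer: Rho = -0.055812

Derivation:
d1 = 0.8102886333; d2 = 0.6952886333
phi(d1) = 0.2873017080; exp(-qT) = 1.0000000000; exp(-rT) = 0.9860975443
N(-d2) = 0.2434372181
Rho = -K*T*exp(-rT)*N(-d2) = -0.9300 * 0.2500 * 0.9860975443 * 0.2434372181 = -0.055812


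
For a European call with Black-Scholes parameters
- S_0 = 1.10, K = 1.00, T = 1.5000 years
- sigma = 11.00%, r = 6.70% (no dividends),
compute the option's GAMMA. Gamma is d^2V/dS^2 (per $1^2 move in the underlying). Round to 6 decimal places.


Answer: Gamma = 0.846942

Derivation:
d1 = 1.5208004436; d2 = 1.3860785077
phi(d1) = 0.1255117966; exp(-qT) = 1.0000000000; exp(-rT) = 0.9043851124
Gamma = exp(-qT) * phi(d1) / (S * sigma * sqrt(T)) = 1.0000000000 * 0.1255117966 / (1.1000 * 0.1100 * 1.2247448714) = 0.846942


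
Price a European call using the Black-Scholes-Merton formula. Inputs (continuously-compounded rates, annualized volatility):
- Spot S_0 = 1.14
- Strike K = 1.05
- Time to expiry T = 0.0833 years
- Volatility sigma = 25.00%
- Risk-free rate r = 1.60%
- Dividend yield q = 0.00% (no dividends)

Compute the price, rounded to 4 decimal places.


Answer: Price = 0.0962

Derivation:
d1 = (ln(S/K) + (r - q + 0.5*sigma^2) * T) / (sigma * sqrt(T)) = 1.19430118
d2 = d1 - sigma * sqrt(T) = 1.12214683
exp(-rT) = 0.99866809; exp(-qT) = 1.00000000
C = S_0 * exp(-qT) * N(d1) - K * exp(-rT) * N(d2)
N(d1) = 0.88381991; N(d2) = 0.86909999
C = 1.1400 * 1.00000000 * 0.88381991 - 1.0500 * 0.99866809 * 0.86909999 = 0.0962


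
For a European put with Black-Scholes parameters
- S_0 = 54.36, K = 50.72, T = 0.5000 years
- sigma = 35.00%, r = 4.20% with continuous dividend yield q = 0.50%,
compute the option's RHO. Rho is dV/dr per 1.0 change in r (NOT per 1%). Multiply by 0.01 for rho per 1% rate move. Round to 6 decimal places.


d1 = 0.4785427132; d2 = 0.2310553398
phi(d1) = 0.3557809319; exp(-qT) = 0.9975031224; exp(-rT) = 0.9792189646
N(-d2) = 0.4086359050
Rho = -K*T*exp(-rT)*N(-d2) = -50.7200 * 0.5000 * 0.9792189646 * 0.4086359050 = -10.147653

Answer: Rho = -10.147653


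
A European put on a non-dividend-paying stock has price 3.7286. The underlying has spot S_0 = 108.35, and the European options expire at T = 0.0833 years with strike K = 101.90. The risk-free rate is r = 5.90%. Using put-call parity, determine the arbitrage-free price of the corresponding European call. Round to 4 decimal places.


Answer: Call price = 10.6782

Derivation:
Put-call parity: C - P = S_0 * exp(-qT) - K * exp(-rT).
S_0 * exp(-qT) = 108.3500 * 1.00000000 = 108.35000000
K * exp(-rT) = 101.9000 * 0.99509736 = 101.40042072
C = P + S*exp(-qT) - K*exp(-rT)
C = 3.7286 + 108.35000000 - 101.40042072 = 10.6782


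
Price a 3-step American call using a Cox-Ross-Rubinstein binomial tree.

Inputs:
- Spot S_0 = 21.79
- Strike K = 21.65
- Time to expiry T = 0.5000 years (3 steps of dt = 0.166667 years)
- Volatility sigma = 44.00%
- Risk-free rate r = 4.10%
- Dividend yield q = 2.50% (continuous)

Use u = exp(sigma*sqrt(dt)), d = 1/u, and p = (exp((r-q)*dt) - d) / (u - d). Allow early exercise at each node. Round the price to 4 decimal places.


dt = T/N = 0.166667
u = exp(sigma*sqrt(dt)) = 1.196774; d = 1/u = 0.835580
p = (exp((r-q)*dt) - d) / (u - d) = 0.462606
Discount per step: exp(-r*dt) = 0.993190
Stock lattice S(k, i) with i counting down-moves:
  k=0: S(0,0) = 21.7900
  k=1: S(1,0) = 26.0777; S(1,1) = 18.2073
  k=2: S(2,0) = 31.2091; S(2,1) = 21.7900; S(2,2) = 15.2136
  k=3: S(3,0) = 37.3502; S(3,1) = 26.0777; S(3,2) = 18.2073; S(3,3) = 12.7122
Terminal payoffs V(N, i) = max(S_T - K, 0):
  V(3,0) = 15.700223; V(3,1) = 4.427696; V(3,2) = 0.000000; V(3,3) = 0.000000
Backward induction: V(k, i) = exp(-r*dt) * [p * V(k+1, i) + (1-p) * V(k+1, i+1)]; then take max(V_cont, immediate exercise) for American.
  V(2,0) = exp(-r*dt) * [p*15.700223 + (1-p)*4.427696] = 9.576768; exercise = 9.559098; V(2,0) = max -> 9.576768
  V(2,1) = exp(-r*dt) * [p*4.427696 + (1-p)*0.000000] = 2.034329; exercise = 0.140000; V(2,1) = max -> 2.034329
  V(2,2) = exp(-r*dt) * [p*0.000000 + (1-p)*0.000000] = 0.000000; exercise = 0.000000; V(2,2) = max -> 0.000000
  V(1,0) = exp(-r*dt) * [p*9.576768 + (1-p)*2.034329] = 5.485890; exercise = 4.427696; V(1,0) = max -> 5.485890
  V(1,1) = exp(-r*dt) * [p*2.034329 + (1-p)*0.000000] = 0.934684; exercise = 0.000000; V(1,1) = max -> 0.934684
  V(0,0) = exp(-r*dt) * [p*5.485890 + (1-p)*0.934684] = 3.019395; exercise = 0.140000; V(0,0) = max -> 3.019395

Answer: Price = V(0,0) = 3.0194


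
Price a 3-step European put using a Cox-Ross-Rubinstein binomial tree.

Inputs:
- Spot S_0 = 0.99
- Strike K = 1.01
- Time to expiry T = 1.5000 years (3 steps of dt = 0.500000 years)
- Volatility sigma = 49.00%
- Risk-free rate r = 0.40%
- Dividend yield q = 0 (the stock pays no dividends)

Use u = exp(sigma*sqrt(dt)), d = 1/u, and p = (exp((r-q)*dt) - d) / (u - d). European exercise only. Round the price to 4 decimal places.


Answer: Price = V(0,0) = 0.2609

Derivation:
dt = T/N = 0.500000
u = exp(sigma*sqrt(dt)) = 1.414084; d = 1/u = 0.707171
p = (exp((r-q)*dt) - d) / (u - d) = 0.417068
Discount per step: exp(-r*dt) = 0.998002
Stock lattice S(k, i) with i counting down-moves:
  k=0: S(0,0) = 0.9900
  k=1: S(1,0) = 1.3999; S(1,1) = 0.7001
  k=2: S(2,0) = 1.9796; S(2,1) = 0.9900; S(2,2) = 0.4951
  k=3: S(3,0) = 2.7994; S(3,1) = 1.3999; S(3,2) = 0.7001; S(3,3) = 0.3501
Terminal payoffs V(N, i) = max(K - S_T, 0):
  V(3,0) = 0.000000; V(3,1) = 0.000000; V(3,2) = 0.309900; V(3,3) = 0.659886
Backward induction: V(k, i) = exp(-r*dt) * [p * V(k+1, i) + (1-p) * V(k+1, i+1)].
  V(2,0) = exp(-r*dt) * [p*0.000000 + (1-p)*0.000000] = 0.000000
  V(2,1) = exp(-r*dt) * [p*0.000000 + (1-p)*0.309900] = 0.180290
  V(2,2) = exp(-r*dt) * [p*0.309900 + (1-p)*0.659886] = 0.512892
  V(1,0) = exp(-r*dt) * [p*0.000000 + (1-p)*0.180290] = 0.104887
  V(1,1) = exp(-r*dt) * [p*0.180290 + (1-p)*0.512892] = 0.373427
  V(0,0) = exp(-r*dt) * [p*0.104887 + (1-p)*0.373427] = 0.260905


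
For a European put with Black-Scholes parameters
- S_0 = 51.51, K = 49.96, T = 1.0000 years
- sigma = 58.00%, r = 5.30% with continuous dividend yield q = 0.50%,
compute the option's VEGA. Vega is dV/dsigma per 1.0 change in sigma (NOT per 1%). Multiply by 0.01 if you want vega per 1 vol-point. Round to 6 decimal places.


d1 = 0.4254366868; d2 = -0.1545633132
phi(d1) = 0.3644241945; exp(-qT) = 0.9950124792; exp(-rT) = 0.9483800125
Vega = S * exp(-qT) * phi(d1) * sqrt(T) = 51.5100 * 0.9950124792 * 0.3644241945 * 1.0000000000 = 18.677867

Answer: Vega = 18.677867


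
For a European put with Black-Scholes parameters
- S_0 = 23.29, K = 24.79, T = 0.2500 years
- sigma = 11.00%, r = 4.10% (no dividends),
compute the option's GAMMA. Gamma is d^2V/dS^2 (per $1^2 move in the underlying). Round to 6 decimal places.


d1 = -0.9209774937; d2 = -0.9759774937
phi(d1) = 0.2610513089; exp(-qT) = 1.0000000000; exp(-rT) = 0.9898023522
Gamma = exp(-qT) * phi(d1) / (S * sigma * sqrt(T)) = 1.0000000000 * 0.2610513089 / (23.2900 * 0.1100 * 0.5000000000) = 0.203795

Answer: Gamma = 0.203795


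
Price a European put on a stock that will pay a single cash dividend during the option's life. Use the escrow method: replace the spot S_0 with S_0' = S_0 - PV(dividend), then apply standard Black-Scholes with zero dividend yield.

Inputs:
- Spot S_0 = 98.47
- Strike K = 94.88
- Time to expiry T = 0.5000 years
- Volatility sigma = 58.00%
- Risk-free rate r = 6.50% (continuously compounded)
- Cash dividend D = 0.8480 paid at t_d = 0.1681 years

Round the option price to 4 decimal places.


PV(D) = D * exp(-r * t_d) = 0.8480 * 0.98913298 = 0.83878476
S_0' = S_0 - PV(D) = 98.4700 - 0.83878476 = 97.63121524
d1 = (ln(S_0'/K) + (r + sigma^2/2)*T) / (sigma*sqrt(T)) = 0.35400286
d2 = d1 - sigma*sqrt(T) = -0.05611908
exp(-rT) = 0.96802245
N(-d1) = 0.36166837; N(-d2) = 0.52237653
P = K * exp(-rT) * N(-d2) - S_0' * N(-d1) = 94.8800 * 0.96802245 * 0.52237653 - 97.63121524 * 0.36166837 = 12.6681

Answer: Price = 12.6681


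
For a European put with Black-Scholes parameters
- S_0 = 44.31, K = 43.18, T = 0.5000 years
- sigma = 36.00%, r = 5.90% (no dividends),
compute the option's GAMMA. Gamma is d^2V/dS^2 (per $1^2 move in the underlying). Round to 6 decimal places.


Answer: Gamma = 0.033329

Derivation:
d1 = 0.3446476169; d2 = 0.0900891756
phi(d1) = 0.3759385713; exp(-qT) = 1.0000000000; exp(-rT) = 0.9709308776
Gamma = exp(-qT) * phi(d1) / (S * sigma * sqrt(T)) = 1.0000000000 * 0.3759385713 / (44.3100 * 0.3600 * 0.7071067812) = 0.033329


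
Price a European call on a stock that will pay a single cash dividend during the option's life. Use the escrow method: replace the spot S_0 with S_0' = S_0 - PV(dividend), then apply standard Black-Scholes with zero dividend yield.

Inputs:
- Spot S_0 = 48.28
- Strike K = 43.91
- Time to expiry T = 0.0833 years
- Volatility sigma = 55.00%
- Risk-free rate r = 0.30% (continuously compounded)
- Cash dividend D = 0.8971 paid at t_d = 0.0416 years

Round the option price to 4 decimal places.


Answer: Price = 4.9563

Derivation:
PV(D) = D * exp(-r * t_d) = 0.8971 * 0.99987521 = 0.89698805
S_0' = S_0 - PV(D) = 48.2800 - 0.89698805 = 47.38301195
d1 = (ln(S_0'/K) + (r + sigma^2/2)*T) / (sigma*sqrt(T)) = 0.56048224
d2 = d1 - sigma*sqrt(T) = 0.40174267
exp(-rT) = 0.99975013
N(d1) = 0.71242472; N(d2) = 0.65606329
C = S_0' * N(d1) - K * exp(-rT) * N(d2) = 47.38301195 * 0.71242472 - 43.9100 * 0.99975013 * 0.65606329 = 4.9563


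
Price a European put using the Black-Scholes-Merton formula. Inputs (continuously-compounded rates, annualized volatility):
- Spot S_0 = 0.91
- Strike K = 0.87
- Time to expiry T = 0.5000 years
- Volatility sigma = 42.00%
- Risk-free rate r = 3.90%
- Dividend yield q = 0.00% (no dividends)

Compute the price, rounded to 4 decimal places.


Answer: Price = 0.0781

Derivation:
d1 = (ln(S/K) + (r - q + 0.5*sigma^2) * T) / (sigma * sqrt(T)) = 0.36551154
d2 = d1 - sigma * sqrt(T) = 0.06852669
exp(-rT) = 0.98068890; exp(-qT) = 1.00000000
P = K * exp(-rT) * N(-d2) - S_0 * exp(-qT) * N(-d1)
N(-d1) = 0.35736480; N(-d2) = 0.47268319
P = 0.8700 * 0.98068890 * 0.47268319 - 0.9100 * 1.00000000 * 0.35736480 = 0.0781


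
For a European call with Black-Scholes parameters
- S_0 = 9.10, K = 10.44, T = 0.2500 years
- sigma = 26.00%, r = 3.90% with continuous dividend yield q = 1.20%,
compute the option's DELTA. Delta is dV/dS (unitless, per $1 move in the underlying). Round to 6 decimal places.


Answer: Delta = 0.173147

Derivation:
d1 = -0.9397705302; d2 = -1.0697705302
phi(d1) = 0.2565266149; exp(-qT) = 0.9970044955; exp(-rT) = 0.9902973771
N(d1) = 0.1736676391
Delta = exp(-qT) * N(d1) = 0.9970044955 * 0.1736676391 = 0.173147


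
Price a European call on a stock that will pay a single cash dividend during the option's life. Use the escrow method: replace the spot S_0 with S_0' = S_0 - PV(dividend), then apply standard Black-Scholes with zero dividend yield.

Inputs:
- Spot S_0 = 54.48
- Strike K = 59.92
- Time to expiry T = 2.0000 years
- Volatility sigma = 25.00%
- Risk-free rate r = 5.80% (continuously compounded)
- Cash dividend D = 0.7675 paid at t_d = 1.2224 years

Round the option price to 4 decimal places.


Answer: Price = 7.7211

Derivation:
PV(D) = D * exp(-r * t_d) = 0.7675 * 0.93155579 = 0.71496907
S_0' = S_0 - PV(D) = 54.4800 - 0.71496907 = 53.76503093
d1 = (ln(S_0'/K) + (r + sigma^2/2)*T) / (sigma*sqrt(T)) = 0.19830932
d2 = d1 - sigma*sqrt(T) = -0.15524407
exp(-rT) = 0.89047522
N(d1) = 0.57859847; N(d2) = 0.43831445
C = S_0' * N(d1) - K * exp(-rT) * N(d2) = 53.76503093 * 0.57859847 - 59.9200 * 0.89047522 * 0.43831445 = 7.7211


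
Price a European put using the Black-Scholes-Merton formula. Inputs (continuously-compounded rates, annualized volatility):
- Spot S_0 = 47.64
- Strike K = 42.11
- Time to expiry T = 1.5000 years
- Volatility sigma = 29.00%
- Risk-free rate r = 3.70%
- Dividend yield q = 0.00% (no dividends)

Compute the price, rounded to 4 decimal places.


Answer: Price = 3.0186

Derivation:
d1 = (ln(S/K) + (r - q + 0.5*sigma^2) * T) / (sigma * sqrt(T)) = 0.68124674
d2 = d1 - sigma * sqrt(T) = 0.32607073
exp(-rT) = 0.94601202; exp(-qT) = 1.00000000
P = K * exp(-rT) * N(-d2) - S_0 * exp(-qT) * N(-d1)
N(-d1) = 0.24785769; N(-d2) = 0.37218542
P = 42.1100 * 0.94601202 * 0.37218542 - 47.6400 * 1.00000000 * 0.24785769 = 3.0186


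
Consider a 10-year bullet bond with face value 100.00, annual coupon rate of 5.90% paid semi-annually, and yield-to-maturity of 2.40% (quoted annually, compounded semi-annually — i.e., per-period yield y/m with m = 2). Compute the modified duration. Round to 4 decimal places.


Answer: Modified duration = 7.9332

Derivation:
Coupon per period c = face * coupon_rate / m = 2.950000
Periods per year m = 2; per-period yield y/m = 0.012000
Number of cashflows N = 20
Cashflows (t years, CF_t, discount factor 1/(1+y/m)^(m*t), PV):
  t = 0.5000: CF_t = 2.950000, DF = 0.988142, PV = 2.915020
  t = 1.0000: CF_t = 2.950000, DF = 0.976425, PV = 2.880454
  t = 1.5000: CF_t = 2.950000, DF = 0.964847, PV = 2.846299
  t = 2.0000: CF_t = 2.950000, DF = 0.953406, PV = 2.812548
  t = 2.5000: CF_t = 2.950000, DF = 0.942101, PV = 2.779198
  t = 3.0000: CF_t = 2.950000, DF = 0.930930, PV = 2.746243
  t = 3.5000: CF_t = 2.950000, DF = 0.919891, PV = 2.713679
  t = 4.0000: CF_t = 2.950000, DF = 0.908983, PV = 2.681501
  t = 4.5000: CF_t = 2.950000, DF = 0.898205, PV = 2.649704
  t = 5.0000: CF_t = 2.950000, DF = 0.887554, PV = 2.618285
  t = 5.5000: CF_t = 2.950000, DF = 0.877030, PV = 2.587238
  t = 6.0000: CF_t = 2.950000, DF = 0.866630, PV = 2.556559
  t = 6.5000: CF_t = 2.950000, DF = 0.856354, PV = 2.526244
  t = 7.0000: CF_t = 2.950000, DF = 0.846200, PV = 2.496289
  t = 7.5000: CF_t = 2.950000, DF = 0.836166, PV = 2.466689
  t = 8.0000: CF_t = 2.950000, DF = 0.826251, PV = 2.437439
  t = 8.5000: CF_t = 2.950000, DF = 0.816453, PV = 2.408537
  t = 9.0000: CF_t = 2.950000, DF = 0.806772, PV = 2.379977
  t = 9.5000: CF_t = 2.950000, DF = 0.797205, PV = 2.351756
  t = 10.0000: CF_t = 102.950000, DF = 0.787752, PV = 81.099112
Price P = sum_t PV_t = 130.952771
First compute Macaulay numerator sum_t t * PV_t:
  t * PV_t at t = 0.5000: 1.457510
  t * PV_t at t = 1.0000: 2.880454
  t * PV_t at t = 1.5000: 4.269448
  t * PV_t at t = 2.0000: 5.625096
  t * PV_t at t = 2.5000: 6.947994
  t * PV_t at t = 3.0000: 8.238729
  t * PV_t at t = 3.5000: 9.497876
  t * PV_t at t = 4.0000: 10.726003
  t * PV_t at t = 4.5000: 11.923669
  t * PV_t at t = 5.0000: 13.091424
  t * PV_t at t = 5.5000: 14.229809
  t * PV_t at t = 6.0000: 15.339356
  t * PV_t at t = 6.5000: 16.420588
  t * PV_t at t = 7.0000: 17.474022
  t * PV_t at t = 7.5000: 18.500165
  t * PV_t at t = 8.0000: 19.499515
  t * PV_t at t = 8.5000: 20.472564
  t * PV_t at t = 9.0000: 21.419795
  t * PV_t at t = 9.5000: 22.341683
  t * PV_t at t = 10.0000: 810.991124
Macaulay duration D = 1051.346822 / 130.952771 = 8.028443
Modified duration = D / (1 + y/m) = 8.028443 / (1 + 0.012000) = 7.933244
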